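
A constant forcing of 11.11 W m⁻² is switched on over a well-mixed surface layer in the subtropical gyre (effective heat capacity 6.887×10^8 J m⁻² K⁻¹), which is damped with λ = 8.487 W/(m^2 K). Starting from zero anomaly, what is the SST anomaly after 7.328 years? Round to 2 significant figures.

Areal heat capacity C = 6.887×10^8 J m⁻² K⁻¹ (given).
τ = C / λ = 6.89×10^8 / 8.487 = 8.11×10^7 s.
Equilibrium anomaly ΔT_eq = F / λ = 11.11 / 8.487 = 1.31 K.
t = 7.328 years = 2.31×10^8 s, so t/τ = 2.85.
ΔT(t) = ΔT_eq (1 − e^(−t/τ)) = 1.31 × (1 − e^−2.85) = 1.23 K.

1.2 K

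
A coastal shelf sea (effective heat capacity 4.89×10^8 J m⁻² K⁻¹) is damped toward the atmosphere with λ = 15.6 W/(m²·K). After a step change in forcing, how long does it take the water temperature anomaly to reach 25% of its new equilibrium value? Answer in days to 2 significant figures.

100 days

Areal heat capacity C = 4.89×10^8 J m⁻² K⁻¹ (given).
τ = C / λ = 4.89×10^8 / 15.6 = 3.13×10^7 s.
Fraction reached: 1 − e^(−t/τ) = 0.25 ⇒ t = −τ ln(1 − 0.25) = τ × 0.288.
t = 9.02×10^6 s = 104 days.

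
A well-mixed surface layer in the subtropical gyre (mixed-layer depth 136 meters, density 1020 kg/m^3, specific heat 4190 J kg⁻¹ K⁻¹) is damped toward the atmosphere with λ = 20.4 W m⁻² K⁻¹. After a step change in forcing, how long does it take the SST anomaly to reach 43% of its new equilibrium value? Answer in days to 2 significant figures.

190 days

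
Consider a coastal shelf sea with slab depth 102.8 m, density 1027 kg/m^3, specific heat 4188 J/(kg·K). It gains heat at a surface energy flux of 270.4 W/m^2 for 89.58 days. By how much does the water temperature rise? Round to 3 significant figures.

Areal heat capacity C = ρ c_p D = 1027 × 4188 × 102.8 = 4.42×10^8 J m⁻² K⁻¹.
Net heat input Q = F Δt = 270.4 × (89.58 days × 86400 s/day) = 2.09×10^9 J/m².
ΔT = Q / C = 2.09×10^9 / 4.42×10^8 = 4.73 K.

4.73 K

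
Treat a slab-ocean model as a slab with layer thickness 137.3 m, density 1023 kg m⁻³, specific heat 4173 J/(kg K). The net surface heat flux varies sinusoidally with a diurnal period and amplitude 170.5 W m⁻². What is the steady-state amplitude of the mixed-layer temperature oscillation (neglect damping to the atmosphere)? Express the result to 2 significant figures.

0.0040 K

Areal heat capacity C = ρ c_p D = 1023 × 4173 × 137.3 = 5.86×10^8 J/(m^2 K).
Angular frequency ω = 2π / T = 2π / 86400 s = 7.27×10^-5 s⁻¹.
Cω = 5.86×10^8 × 7.27×10^-5 = 42600 W/(m²·K).
Amplitude A = F₀ / (Cω) = 170.5 / 42600 = 0.00400 K.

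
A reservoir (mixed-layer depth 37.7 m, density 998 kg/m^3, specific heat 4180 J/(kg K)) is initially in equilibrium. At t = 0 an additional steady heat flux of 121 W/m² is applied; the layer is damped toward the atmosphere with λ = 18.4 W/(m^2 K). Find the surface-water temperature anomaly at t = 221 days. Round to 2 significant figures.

5.9 K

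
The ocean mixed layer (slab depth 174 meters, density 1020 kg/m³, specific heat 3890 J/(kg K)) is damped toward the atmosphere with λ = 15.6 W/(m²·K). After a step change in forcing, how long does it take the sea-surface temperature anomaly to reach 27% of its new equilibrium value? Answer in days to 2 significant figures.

Areal heat capacity C = ρ c_p D = 1020 × 3890 × 174 = 6.90×10^8 J m⁻² K⁻¹.
τ = C / λ = 6.90×10^8 / 15.6 = 4.43×10^7 s.
Fraction reached: 1 − e^(−t/τ) = 0.27 ⇒ t = −τ ln(1 − 0.27) = τ × 0.315.
t = 1.39×10^7 s = 161 days.

160 days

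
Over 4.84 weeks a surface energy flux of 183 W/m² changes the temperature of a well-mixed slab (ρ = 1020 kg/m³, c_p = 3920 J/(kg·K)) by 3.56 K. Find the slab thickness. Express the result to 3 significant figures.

Heat input Q = F Δt = 183 × 2.93×10^6 s = 5.36×10^8 J/m².
Required areal heat capacity C = Q / ΔT = 1.50×10^8 J/(m²·K).
Depth D = C / (ρ c_p) = 1.50×10^8 / (1020 × 3920) = 37.6 m.

37.6 m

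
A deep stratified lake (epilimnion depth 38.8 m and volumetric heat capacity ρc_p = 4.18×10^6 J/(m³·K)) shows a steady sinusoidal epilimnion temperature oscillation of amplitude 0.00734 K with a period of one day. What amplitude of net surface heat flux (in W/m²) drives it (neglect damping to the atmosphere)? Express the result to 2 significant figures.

Areal heat capacity C = ρc_p × D = 4.18×10^6 × 38.8 = 1.62×10^8 J/(m^2 K).
ω = 2π / 86400 s = 7.27×10^-5 s⁻¹.
Cω = 1.62×10^8 × 7.27×10^-5 = 11800 W/(m²·K).
F₀ = A × Cω = 0.00734 × 11800 = 86.6 W/m².

87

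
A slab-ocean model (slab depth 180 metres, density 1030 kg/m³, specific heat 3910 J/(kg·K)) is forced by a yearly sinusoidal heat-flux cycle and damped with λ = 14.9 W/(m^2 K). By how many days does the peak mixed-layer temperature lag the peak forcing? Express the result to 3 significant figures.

Areal heat capacity C = ρ c_p D = 1030 × 3910 × 180 = 7.25×10^8 J m⁻² K⁻¹.
ω = 2π / 3.15×10^7 s = 1.99×10^-7 s⁻¹.
Phase lag φ = arctan(Cω/λ) = arctan(144/14.9) = 1.47 rad.
Time lag = φ / ω = 1.47 / 1.99×10^-7 = 7.37×10^6 s = 85.3 days.

85.3 days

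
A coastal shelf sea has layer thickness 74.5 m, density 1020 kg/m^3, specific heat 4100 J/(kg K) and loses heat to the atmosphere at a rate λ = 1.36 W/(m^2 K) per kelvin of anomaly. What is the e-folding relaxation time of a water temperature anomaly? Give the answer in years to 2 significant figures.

7.3 years

Areal heat capacity C = ρ c_p D = 1020 × 4100 × 74.5 = 3.12×10^8 J m⁻² K⁻¹.
Relaxation time τ = C / λ = 3.12×10^8 / 1.36 = 2.29×10^8 s.
In years: 2.29×10^8 s / (3.156×10^7 s/year) = 7.26 years.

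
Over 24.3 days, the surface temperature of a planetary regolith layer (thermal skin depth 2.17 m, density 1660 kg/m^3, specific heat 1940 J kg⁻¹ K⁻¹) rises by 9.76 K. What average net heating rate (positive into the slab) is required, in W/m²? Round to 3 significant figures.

Areal heat capacity C = ρ c_p D = 1660 × 1940 × 2.17 = 6.99×10^6 J/(m²·K).
Required heat per unit area: Q = C ΔT = 6.99×10^6 × 9.76 = 6.82×10^7 J/m².
Flux F = Q / Δt = 6.82×10^7 / 2.10×10^6 s = 32.5 W/m².

32.5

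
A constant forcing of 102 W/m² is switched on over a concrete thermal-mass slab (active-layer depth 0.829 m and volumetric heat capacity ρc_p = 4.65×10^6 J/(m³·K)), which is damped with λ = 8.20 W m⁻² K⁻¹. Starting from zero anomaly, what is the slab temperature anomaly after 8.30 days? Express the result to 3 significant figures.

Areal heat capacity C = ρc_p × D = 4.65×10^6 × 0.829 = 3.85×10^6 J/(m²·K).
τ = C / λ = 3.85×10^6 / 8.20 = 4.70×10^5 s.
Equilibrium anomaly ΔT_eq = F / λ = 102 / 8.20 = 12.4 K.
t = 8.30 days = 7.17×10^5 s, so t/τ = 1.53.
ΔT(t) = ΔT_eq (1 − e^(−t/τ)) = 12.4 × (1 − e^−1.53) = 9.73 K.

9.73 K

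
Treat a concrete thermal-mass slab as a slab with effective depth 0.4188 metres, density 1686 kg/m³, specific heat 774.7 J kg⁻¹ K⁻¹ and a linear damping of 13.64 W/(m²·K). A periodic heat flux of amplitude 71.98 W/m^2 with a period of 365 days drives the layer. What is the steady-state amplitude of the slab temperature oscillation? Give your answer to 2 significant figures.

5.3 K

Areal heat capacity C = ρ c_p D = 1686 × 774.7 × 0.4188 = 5.47×10^5 J m⁻² K⁻¹.
Angular frequency ω = 2π / T = 2π / 3.15×10^7 s = 1.99×10^-7 s⁻¹.
√((Cω)² + λ²) = √((0.109)² + 13.64²) = 13.6 W/(m²·K).
Amplitude A = F₀ / √((Cω)²+λ²) = 71.98 / 13.6 = 5.28 K.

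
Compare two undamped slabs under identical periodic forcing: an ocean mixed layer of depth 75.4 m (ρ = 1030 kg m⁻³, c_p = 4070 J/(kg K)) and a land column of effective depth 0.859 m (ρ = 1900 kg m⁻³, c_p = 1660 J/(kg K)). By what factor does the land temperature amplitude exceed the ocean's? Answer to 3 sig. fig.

117

C_ocean = 1030 × 4070 × 75.4 = 3.16×10^8 J/(m²·K).
C_land = 1900 × 1660 × 0.859 = 2.71×10^6 J/(m²·K).
Undamped amplitude ∝ 1/C, so A_land/A_ocean = C_ocean/C_land = 117.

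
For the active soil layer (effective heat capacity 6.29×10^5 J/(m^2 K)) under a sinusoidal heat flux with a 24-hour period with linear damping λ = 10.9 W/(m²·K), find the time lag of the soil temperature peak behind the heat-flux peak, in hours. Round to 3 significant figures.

5.11 hours

Areal heat capacity C = 6.29×10^5 J/(m^2 K) (given).
ω = 2π / 86400 s = 7.27×10^-5 s⁻¹.
Phase lag φ = arctan(Cω/λ) = arctan(45.7/10.9) = 1.34 rad.
Time lag = φ / ω = 1.34 / 7.27×10^-5 = 18400 s = 5.11 hours.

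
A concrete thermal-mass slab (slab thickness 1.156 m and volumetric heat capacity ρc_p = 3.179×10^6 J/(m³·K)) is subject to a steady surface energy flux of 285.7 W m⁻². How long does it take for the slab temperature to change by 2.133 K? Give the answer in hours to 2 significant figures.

7.6 hours

Areal heat capacity C = ρc_p × D = 3.179×10^6 × 1.156 = 3.67×10^6 J/(m²·K).
Time required: Δt = C ΔT / F = 3.67×10^6 × 2.133 / 285.7 = 27400 s.
In hours: 27400 s / (3600 s/hour) = 7.62 hours.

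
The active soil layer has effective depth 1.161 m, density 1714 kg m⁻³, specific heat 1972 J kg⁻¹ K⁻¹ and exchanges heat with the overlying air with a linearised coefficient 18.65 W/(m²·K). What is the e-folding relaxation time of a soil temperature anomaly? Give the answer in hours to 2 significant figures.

58 hours

Areal heat capacity C = ρ c_p D = 1714 × 1972 × 1.161 = 3.92×10^6 J/(m^2 K).
Relaxation time τ = C / λ = 3.92×10^6 / 18.65 = 2.10×10^5 s.
In hours: 2.10×10^5 s / (3600 s/hour) = 58.4 hours.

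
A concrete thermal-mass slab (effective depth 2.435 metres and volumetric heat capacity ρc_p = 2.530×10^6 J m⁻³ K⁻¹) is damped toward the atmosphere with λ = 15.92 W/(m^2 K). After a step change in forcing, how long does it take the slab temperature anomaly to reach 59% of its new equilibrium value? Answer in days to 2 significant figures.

4.0 days

Areal heat capacity C = ρc_p × D = 2.530×10^6 × 2.435 = 6.16×10^6 J/(m²·K).
τ = C / λ = 6.16×10^6 / 15.92 = 3.87×10^5 s.
Fraction reached: 1 − e^(−t/τ) = 0.59 ⇒ t = −τ ln(1 − 0.59) = τ × 0.892.
t = 3.45×10^5 s = 3.99 days.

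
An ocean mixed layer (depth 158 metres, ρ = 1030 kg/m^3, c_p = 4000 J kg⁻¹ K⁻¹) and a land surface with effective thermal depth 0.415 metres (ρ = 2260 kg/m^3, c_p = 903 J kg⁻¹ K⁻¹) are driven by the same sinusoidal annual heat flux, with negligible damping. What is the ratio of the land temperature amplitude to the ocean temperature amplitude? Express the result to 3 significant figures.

C_ocean = 1030 × 4000 × 158 = 6.51×10^8 J/(m²·K).
C_land = 2260 × 903 × 0.415 = 8.47×10^5 J/(m²·K).
Undamped amplitude ∝ 1/C, so A_land/A_ocean = C_ocean/C_land = 769.

769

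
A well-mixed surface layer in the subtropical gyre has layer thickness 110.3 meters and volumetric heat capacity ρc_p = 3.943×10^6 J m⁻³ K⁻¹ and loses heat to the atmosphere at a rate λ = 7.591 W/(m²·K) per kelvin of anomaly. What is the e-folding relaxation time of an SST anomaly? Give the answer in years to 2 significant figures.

Areal heat capacity C = ρc_p × D = 3.943×10^6 × 110.3 = 4.35×10^8 J/(m^2 K).
Relaxation time τ = C / λ = 4.35×10^8 / 7.591 = 5.73×10^7 s.
In years: 5.73×10^7 s / (3.156×10^7 s/year) = 1.82 years.

1.8 years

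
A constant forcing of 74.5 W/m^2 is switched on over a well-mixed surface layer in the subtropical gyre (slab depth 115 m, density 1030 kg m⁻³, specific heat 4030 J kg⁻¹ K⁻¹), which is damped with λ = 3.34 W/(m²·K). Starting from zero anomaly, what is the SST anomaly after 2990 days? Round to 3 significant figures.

18.6 K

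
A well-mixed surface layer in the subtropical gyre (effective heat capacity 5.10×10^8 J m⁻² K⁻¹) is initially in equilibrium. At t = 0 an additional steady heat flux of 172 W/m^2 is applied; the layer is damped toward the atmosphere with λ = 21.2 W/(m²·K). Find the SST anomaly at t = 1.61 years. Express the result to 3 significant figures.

7.13 K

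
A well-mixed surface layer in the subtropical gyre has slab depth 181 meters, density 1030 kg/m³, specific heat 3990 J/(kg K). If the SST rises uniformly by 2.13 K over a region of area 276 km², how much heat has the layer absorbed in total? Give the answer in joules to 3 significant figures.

Areal heat capacity C = ρ c_p D = 1030 × 3990 × 181 = 7.44×10^8 J/(m²·K).
Heat per unit area: q = C ΔT = 7.44×10^8 × 2.13 = 1.58×10^9 J/m².
Total heat: Q = q × A = 1.58×10^9 × (276 × 10⁶ m²) = 4.37×10^17 J.

4.37×10^17 J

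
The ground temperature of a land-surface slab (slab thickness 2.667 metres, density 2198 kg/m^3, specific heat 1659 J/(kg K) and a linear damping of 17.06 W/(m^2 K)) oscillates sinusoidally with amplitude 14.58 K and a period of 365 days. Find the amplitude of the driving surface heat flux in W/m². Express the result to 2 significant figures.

250

Areal heat capacity C = ρ c_p D = 2198 × 1659 × 2.667 = 9.73×10^6 J/(m^2 K).
ω = 2π / 3.15×10^7 s = 1.99×10^-7 s⁻¹.
√((Cω)² + λ²) = √((1.94)² + 17.06²) = 17.2 W/(m²·K).
F₀ = A × √((Cω)²+λ²) = 14.58 × 17.2 = 250 W/m².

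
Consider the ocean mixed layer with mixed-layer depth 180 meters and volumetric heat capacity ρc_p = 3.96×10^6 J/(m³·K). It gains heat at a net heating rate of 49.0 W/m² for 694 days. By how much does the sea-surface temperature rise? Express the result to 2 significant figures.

4.1 K

Areal heat capacity C = ρc_p × D = 3.96×10^6 × 180 = 7.13×10^8 J/(m^2 K).
Net heat input Q = F Δt = 49.0 × (694 days × 86400 s/day) = 2.94×10^9 J/m².
ΔT = Q / C = 2.94×10^9 / 7.13×10^8 = 4.12 K.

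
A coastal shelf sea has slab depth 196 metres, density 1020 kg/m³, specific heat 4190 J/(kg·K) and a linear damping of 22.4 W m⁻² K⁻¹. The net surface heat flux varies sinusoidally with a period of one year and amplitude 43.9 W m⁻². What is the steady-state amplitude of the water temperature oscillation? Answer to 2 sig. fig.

0.26 K

Areal heat capacity C = ρ c_p D = 1020 × 4190 × 196 = 8.38×10^8 J/(m²·K).
Angular frequency ω = 2π / T = 2π / 3.15×10^7 s = 1.99×10^-7 s⁻¹.
√((Cω)² + λ²) = √((167)² + 22.4²) = 168 W/(m²·K).
Amplitude A = F₀ / √((Cω)²+λ²) = 43.9 / 168 = 0.261 K.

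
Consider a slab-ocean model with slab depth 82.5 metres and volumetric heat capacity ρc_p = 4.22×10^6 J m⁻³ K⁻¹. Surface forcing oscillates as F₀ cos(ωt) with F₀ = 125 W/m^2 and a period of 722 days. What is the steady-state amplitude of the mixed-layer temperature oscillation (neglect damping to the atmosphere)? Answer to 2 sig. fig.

Areal heat capacity C = ρc_p × D = 4.22×10^6 × 82.5 = 3.48×10^8 J/(m^2 K).
Angular frequency ω = 2π / T = 2π / 6.24×10^7 s = 1.01×10^-7 s⁻¹.
Cω = 3.48×10^8 × 1.01×10^-7 = 35.1 W/(m²·K).
Amplitude A = F₀ / (Cω) = 125 / 35.1 = 3.56 K.

3.6 K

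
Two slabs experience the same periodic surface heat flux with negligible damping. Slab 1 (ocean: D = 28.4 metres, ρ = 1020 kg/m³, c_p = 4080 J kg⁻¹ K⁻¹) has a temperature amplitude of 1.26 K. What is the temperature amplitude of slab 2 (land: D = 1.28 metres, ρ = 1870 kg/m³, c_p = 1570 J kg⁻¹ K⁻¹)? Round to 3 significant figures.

C_ocean = 1.18×10^8 J/(m²·K); C_land = 3.76×10^6 J/(m²·K).
A ∝ 1/C ⇒ A_land = A_ocean × C_ocean/C_land = 1.26 × 31.5 = 39.6 K.

39.6 K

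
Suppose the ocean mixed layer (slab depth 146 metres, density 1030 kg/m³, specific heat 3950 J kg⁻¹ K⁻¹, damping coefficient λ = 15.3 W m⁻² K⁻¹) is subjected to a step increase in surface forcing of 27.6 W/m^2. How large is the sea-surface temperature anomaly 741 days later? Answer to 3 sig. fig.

1.46 K

Areal heat capacity C = ρ c_p D = 1030 × 3950 × 146 = 5.94×10^8 J/(m^2 K).
τ = C / λ = 5.94×10^8 / 15.3 = 3.88×10^7 s.
Equilibrium anomaly ΔT_eq = F / λ = 27.6 / 15.3 = 1.80 K.
t = 741 days = 6.40×10^7 s, so t/τ = 1.65.
ΔT(t) = ΔT_eq (1 − e^(−t/τ)) = 1.80 × (1 − e^−1.65) = 1.46 K.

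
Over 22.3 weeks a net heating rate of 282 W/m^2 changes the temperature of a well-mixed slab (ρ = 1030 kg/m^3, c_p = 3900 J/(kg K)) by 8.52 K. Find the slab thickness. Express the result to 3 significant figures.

Heat input Q = F Δt = 282 × 1.35×10^7 s = 3.80×10^9 J/m².
Required areal heat capacity C = Q / ΔT = 4.46×10^8 J/(m²·K).
Depth D = C / (ρ c_p) = 4.46×10^8 / (1030 × 3900) = 111 m.

111 m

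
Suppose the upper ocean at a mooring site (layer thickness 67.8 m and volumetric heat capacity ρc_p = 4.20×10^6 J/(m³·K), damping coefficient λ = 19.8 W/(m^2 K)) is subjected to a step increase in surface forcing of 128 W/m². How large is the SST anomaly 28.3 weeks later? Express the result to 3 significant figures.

4.50 K

Areal heat capacity C = ρc_p × D = 4.20×10^6 × 67.8 = 2.85×10^8 J/(m²·K).
τ = C / λ = 2.85×10^8 / 19.8 = 1.44×10^7 s.
Equilibrium anomaly ΔT_eq = F / λ = 128 / 19.8 = 6.46 K.
t = 28.3 weeks = 1.71×10^7 s, so t/τ = 1.19.
ΔT(t) = ΔT_eq (1 − e^(−t/τ)) = 6.46 × (1 − e^−1.19) = 4.50 K.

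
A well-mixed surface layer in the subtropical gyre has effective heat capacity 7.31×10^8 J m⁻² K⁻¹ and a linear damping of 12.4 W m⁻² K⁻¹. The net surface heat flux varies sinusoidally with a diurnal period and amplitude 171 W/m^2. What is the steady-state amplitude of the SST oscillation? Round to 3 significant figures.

0.00322 K

Areal heat capacity C = 7.31×10^8 J m⁻² K⁻¹ (given).
Angular frequency ω = 2π / T = 2π / 86400 s = 7.27×10^-5 s⁻¹.
√((Cω)² + λ²) = √((53200)² + 12.4²) = 53200 W/(m²·K).
Amplitude A = F₀ / √((Cω)²+λ²) = 171 / 53200 = 0.00322 K.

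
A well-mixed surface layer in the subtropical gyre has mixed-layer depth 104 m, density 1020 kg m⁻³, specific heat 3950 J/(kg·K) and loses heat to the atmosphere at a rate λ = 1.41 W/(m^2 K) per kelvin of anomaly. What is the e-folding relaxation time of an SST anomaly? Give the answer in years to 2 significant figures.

9.4 years

Areal heat capacity C = ρ c_p D = 1020 × 3950 × 104 = 4.19×10^8 J/(m²·K).
Relaxation time τ = C / λ = 4.19×10^8 / 1.41 = 2.97×10^8 s.
In years: 2.97×10^8 s / (3.156×10^7 s/year) = 9.42 years.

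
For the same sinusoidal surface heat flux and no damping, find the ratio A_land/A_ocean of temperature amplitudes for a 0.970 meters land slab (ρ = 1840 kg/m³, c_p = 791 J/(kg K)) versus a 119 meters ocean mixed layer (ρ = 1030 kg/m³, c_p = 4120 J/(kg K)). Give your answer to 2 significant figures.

360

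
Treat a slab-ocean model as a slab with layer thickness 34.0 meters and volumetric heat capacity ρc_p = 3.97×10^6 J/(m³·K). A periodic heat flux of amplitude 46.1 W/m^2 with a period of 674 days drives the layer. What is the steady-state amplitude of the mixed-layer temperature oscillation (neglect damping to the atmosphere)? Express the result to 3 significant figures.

3.17 K

Areal heat capacity C = ρc_p × D = 3.97×10^6 × 34.0 = 1.35×10^8 J/(m^2 K).
Angular frequency ω = 2π / T = 2π / 5.82×10^7 s = 1.08×10^-7 s⁻¹.
Cω = 1.35×10^8 × 1.08×10^-7 = 14.6 W/(m²·K).
Amplitude A = F₀ / (Cω) = 46.1 / 14.6 = 3.17 K.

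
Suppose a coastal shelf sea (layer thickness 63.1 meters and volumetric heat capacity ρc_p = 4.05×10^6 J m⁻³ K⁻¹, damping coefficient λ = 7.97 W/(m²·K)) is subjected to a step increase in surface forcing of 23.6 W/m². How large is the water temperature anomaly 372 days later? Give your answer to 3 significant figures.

1.87 K

Areal heat capacity C = ρc_p × D = 4.05×10^6 × 63.1 = 2.56×10^8 J/(m^2 K).
τ = C / λ = 2.56×10^8 / 7.97 = 3.21×10^7 s.
Equilibrium anomaly ΔT_eq = F / λ = 23.6 / 7.97 = 2.96 K.
t = 372 days = 3.21×10^7 s, so t/τ = 1.00.
ΔT(t) = ΔT_eq (1 − e^(−t/τ)) = 2.96 × (1 − e^−1.00) = 1.87 K.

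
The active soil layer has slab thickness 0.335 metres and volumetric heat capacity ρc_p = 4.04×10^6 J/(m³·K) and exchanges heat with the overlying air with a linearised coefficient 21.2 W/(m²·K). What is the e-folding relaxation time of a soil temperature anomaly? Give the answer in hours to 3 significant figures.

Areal heat capacity C = ρc_p × D = 4.04×10^6 × 0.335 = 1.35×10^6 J/(m^2 K).
Relaxation time τ = C / λ = 1.35×10^6 / 21.2 = 63800 s.
In hours: 63800 s / (3600 s/hour) = 17.7 hours.

17.7 hours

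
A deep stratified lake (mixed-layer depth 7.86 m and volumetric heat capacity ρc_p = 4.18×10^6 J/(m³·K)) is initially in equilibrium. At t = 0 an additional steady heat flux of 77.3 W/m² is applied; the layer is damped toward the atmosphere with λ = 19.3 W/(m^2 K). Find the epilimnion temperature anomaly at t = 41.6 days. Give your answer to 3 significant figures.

3.52 K

Areal heat capacity C = ρc_p × D = 4.18×10^6 × 7.86 = 3.29×10^7 J/(m²·K).
τ = C / λ = 3.29×10^7 / 19.3 = 1.70×10^6 s.
Equilibrium anomaly ΔT_eq = F / λ = 77.3 / 19.3 = 4.01 K.
t = 41.6 days = 3.59×10^6 s, so t/τ = 2.11.
ΔT(t) = ΔT_eq (1 − e^(−t/τ)) = 4.01 × (1 − e^−2.11) = 3.52 K.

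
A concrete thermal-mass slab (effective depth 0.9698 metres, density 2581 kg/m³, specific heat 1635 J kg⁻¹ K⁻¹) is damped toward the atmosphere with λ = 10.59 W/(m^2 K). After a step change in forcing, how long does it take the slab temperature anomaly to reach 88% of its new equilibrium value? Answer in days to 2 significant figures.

Areal heat capacity C = ρ c_p D = 2581 × 1635 × 0.9698 = 4.09×10^6 J m⁻² K⁻¹.
τ = C / λ = 4.09×10^6 / 10.59 = 3.86×10^5 s.
Fraction reached: 1 − e^(−t/τ) = 0.88 ⇒ t = −τ ln(1 − 0.88) = τ × 2.12.
t = 8.19×10^5 s = 9.48 days.

9.5 days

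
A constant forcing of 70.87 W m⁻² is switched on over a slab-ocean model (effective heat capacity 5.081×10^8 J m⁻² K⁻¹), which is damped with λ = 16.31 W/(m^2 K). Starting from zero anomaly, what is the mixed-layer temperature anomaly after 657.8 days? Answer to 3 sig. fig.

3.64 K

Areal heat capacity C = 5.081×10^8 J m⁻² K⁻¹ (given).
τ = C / λ = 5.08×10^8 / 16.31 = 3.12×10^7 s.
Equilibrium anomaly ΔT_eq = F / λ = 70.87 / 16.31 = 4.35 K.
t = 657.8 days = 5.68×10^7 s, so t/τ = 1.82.
ΔT(t) = ΔT_eq (1 − e^(−t/τ)) = 4.35 × (1 − e^−1.82) = 3.64 K.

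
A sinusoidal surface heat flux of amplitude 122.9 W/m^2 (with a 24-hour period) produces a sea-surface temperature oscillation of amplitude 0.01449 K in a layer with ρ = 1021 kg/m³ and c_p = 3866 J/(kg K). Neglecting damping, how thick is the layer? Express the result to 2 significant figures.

30 m

ω = 2π / 86400 s = 7.27×10^-5 s⁻¹.
Required C = F₀ / (A ω) = 122.9 / (0.01449 × 7.27×10^-5) = 1.17×10^8 J/(m²·K).
D = C / (ρ c_p) = 1.17×10^8 / (1021 × 3866) = 29.5 m.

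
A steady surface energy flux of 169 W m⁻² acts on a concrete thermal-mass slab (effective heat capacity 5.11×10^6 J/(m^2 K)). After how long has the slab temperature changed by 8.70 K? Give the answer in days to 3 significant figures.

Areal heat capacity C = 5.11×10^6 J/(m^2 K) (given).
Time required: Δt = C ΔT / F = 5.11×10^6 × 8.70 / 169 = 2.63×10^5 s.
In days: 2.63×10^5 s / (86400 s/day) = 3.04 days.

3.04 days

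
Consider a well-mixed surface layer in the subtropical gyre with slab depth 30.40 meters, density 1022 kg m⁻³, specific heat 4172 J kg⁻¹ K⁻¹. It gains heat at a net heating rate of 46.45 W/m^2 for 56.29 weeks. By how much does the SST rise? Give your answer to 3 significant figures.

12.2 K

Areal heat capacity C = ρ c_p D = 1022 × 4172 × 30.40 = 1.30×10^8 J m⁻² K⁻¹.
Net heat input Q = F Δt = 46.45 × (56.29 weeks × 6.048×10^5 s/week) = 1.58×10^9 J/m².
ΔT = Q / C = 1.58×10^9 / 1.30×10^8 = 12.2 K.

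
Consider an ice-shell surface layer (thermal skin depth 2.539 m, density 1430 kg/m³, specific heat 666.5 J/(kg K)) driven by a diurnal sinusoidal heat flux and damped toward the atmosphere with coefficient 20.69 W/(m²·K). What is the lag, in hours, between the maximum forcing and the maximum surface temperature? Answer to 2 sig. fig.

Areal heat capacity C = ρ c_p D = 1430 × 666.5 × 2.539 = 2.42×10^6 J m⁻² K⁻¹.
ω = 2π / 86400 s = 7.27×10^-5 s⁻¹.
Phase lag φ = arctan(Cω/λ) = arctan(176/20.69) = 1.45 rad.
Time lag = φ / ω = 1.45 / 7.27×10^-5 = 20000 s = 5.55 hours.

5.6 hours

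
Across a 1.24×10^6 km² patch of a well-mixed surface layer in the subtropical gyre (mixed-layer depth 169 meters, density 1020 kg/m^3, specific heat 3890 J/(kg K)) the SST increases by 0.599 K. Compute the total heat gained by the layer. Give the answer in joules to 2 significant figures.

Areal heat capacity C = ρ c_p D = 1020 × 3890 × 169 = 6.71×10^8 J m⁻² K⁻¹.
Heat per unit area: q = C ΔT = 6.71×10^8 × 0.599 = 4.02×10^8 J/m².
Total heat: Q = q × A = 4.02×10^8 × (1.24×10^6 × 10⁶ m²) = 4.98×10^20 J.

5.0×10^20 J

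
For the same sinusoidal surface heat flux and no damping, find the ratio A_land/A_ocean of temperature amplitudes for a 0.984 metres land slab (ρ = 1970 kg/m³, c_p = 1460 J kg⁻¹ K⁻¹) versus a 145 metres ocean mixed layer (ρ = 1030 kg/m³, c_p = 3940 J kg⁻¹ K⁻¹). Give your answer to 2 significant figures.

210

C_ocean = 1030 × 3940 × 145 = 5.88×10^8 J/(m²·K).
C_land = 1970 × 1460 × 0.984 = 2.83×10^6 J/(m²·K).
Undamped amplitude ∝ 1/C, so A_land/A_ocean = C_ocean/C_land = 208.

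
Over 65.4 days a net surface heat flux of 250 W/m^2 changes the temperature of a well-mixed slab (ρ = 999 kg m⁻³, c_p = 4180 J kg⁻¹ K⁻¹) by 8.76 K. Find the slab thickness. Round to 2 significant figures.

39 m

Heat input Q = F Δt = 250 × 5.65×10^6 s = 1.41×10^9 J/m².
Required areal heat capacity C = Q / ΔT = 1.61×10^8 J/(m²·K).
Depth D = C / (ρ c_p) = 1.61×10^8 / (999 × 4180) = 38.6 m.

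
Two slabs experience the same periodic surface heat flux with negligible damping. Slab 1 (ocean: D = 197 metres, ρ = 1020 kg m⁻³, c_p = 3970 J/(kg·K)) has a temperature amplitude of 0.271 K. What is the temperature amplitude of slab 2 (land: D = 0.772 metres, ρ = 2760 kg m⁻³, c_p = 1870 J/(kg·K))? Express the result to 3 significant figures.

C_ocean = 7.98×10^8 J/(m²·K); C_land = 3.98×10^6 J/(m²·K).
A ∝ 1/C ⇒ A_land = A_ocean × C_ocean/C_land = 0.271 × 200 = 54.3 K.

54.3 K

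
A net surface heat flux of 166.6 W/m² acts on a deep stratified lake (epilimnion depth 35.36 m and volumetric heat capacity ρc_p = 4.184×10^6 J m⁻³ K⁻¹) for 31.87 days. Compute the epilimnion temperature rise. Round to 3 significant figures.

3.10 K

Areal heat capacity C = ρc_p × D = 4.184×10^6 × 35.36 = 1.48×10^8 J m⁻² K⁻¹.
Net heat input Q = F Δt = 166.6 × (31.87 days × 86400 s/day) = 4.59×10^8 J/m².
ΔT = Q / C = 4.59×10^8 / 1.48×10^8 = 3.10 K.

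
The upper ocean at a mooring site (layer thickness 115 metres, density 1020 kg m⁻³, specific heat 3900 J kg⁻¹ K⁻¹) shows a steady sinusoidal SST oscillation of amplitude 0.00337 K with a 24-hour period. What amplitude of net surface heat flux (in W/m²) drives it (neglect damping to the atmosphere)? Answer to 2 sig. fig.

Areal heat capacity C = ρ c_p D = 1020 × 3900 × 115 = 4.57×10^8 J/(m²·K).
ω = 2π / 86400 s = 7.27×10^-5 s⁻¹.
Cω = 4.57×10^8 × 7.27×10^-5 = 33300 W/(m²·K).
F₀ = A × Cω = 0.00337 × 33300 = 112 W/m².

110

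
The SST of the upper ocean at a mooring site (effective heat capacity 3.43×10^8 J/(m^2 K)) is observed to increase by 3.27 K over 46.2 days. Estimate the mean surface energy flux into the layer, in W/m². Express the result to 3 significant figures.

281

Areal heat capacity C = 3.43×10^8 J/(m^2 K) (given).
Required heat per unit area: Q = C ΔT = 3.43×10^8 × 3.27 = 1.12×10^9 J/m².
Flux F = Q / Δt = 1.12×10^9 / 3.99×10^6 s = 281 W/m².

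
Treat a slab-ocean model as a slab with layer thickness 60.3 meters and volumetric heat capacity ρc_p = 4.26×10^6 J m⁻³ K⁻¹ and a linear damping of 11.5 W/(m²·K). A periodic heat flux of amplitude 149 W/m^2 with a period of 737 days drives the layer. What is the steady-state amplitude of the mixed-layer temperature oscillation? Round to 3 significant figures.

5.35 K

Areal heat capacity C = ρc_p × D = 4.26×10^6 × 60.3 = 2.57×10^8 J m⁻² K⁻¹.
Angular frequency ω = 2π / T = 2π / 6.37×10^7 s = 9.87×10^-8 s⁻¹.
√((Cω)² + λ²) = √((25.3)² + 11.5²) = 27.8 W/(m²·K).
Amplitude A = F₀ / √((Cω)²+λ²) = 149 / 27.8 = 5.35 K.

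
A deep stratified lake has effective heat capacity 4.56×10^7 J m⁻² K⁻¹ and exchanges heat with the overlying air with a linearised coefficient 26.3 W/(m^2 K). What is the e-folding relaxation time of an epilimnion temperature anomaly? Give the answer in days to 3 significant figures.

20.1 days

Areal heat capacity C = 4.56×10^7 J m⁻² K⁻¹ (given).
Relaxation time τ = C / λ = 4.56×10^7 / 26.3 = 1.73×10^6 s.
In days: 1.73×10^6 s / (86400 s/day) = 20.1 days.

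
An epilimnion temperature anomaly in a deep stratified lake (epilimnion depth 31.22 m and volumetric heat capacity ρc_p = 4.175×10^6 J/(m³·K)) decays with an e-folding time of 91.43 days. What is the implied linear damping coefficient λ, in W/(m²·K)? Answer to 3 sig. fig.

Areal heat capacity C = ρc_p × D = 4.175×10^6 × 31.22 = 1.30×10^8 J/(m²·K).
τ = 91.43 days = 7.90×10^6 s.
λ = C / τ = 1.30×10^8 / 7.90×10^6 = 16.5 W/(m²·K).

16.5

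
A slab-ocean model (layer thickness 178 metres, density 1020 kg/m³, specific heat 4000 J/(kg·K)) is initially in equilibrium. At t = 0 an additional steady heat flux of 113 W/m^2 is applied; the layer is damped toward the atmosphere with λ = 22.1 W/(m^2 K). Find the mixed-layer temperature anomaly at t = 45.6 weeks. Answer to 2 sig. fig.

2.9 K

Areal heat capacity C = ρ c_p D = 1020 × 4000 × 178 = 7.26×10^8 J/(m²·K).
τ = C / λ = 7.26×10^8 / 22.1 = 3.29×10^7 s.
Equilibrium anomaly ΔT_eq = F / λ = 113 / 22.1 = 5.11 K.
t = 45.6 weeks = 2.76×10^7 s, so t/τ = 0.839.
ΔT(t) = ΔT_eq (1 − e^(−t/τ)) = 5.11 × (1 − e^−0.839) = 2.90 K.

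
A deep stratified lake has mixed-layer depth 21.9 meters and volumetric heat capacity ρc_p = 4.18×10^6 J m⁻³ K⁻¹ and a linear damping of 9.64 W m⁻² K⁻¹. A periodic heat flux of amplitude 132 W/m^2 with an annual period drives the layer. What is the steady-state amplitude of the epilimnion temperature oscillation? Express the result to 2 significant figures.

Areal heat capacity C = ρc_p × D = 4.18×10^6 × 21.9 = 9.15×10^7 J m⁻² K⁻¹.
Angular frequency ω = 2π / T = 2π / 3.15×10^7 s = 1.99×10^-7 s⁻¹.
√((Cω)² + λ²) = √((18.2)² + 9.64²) = 20.6 W/(m²·K).
Amplitude A = F₀ / √((Cω)²+λ²) = 132 / 20.6 = 6.40 K.

6.4 K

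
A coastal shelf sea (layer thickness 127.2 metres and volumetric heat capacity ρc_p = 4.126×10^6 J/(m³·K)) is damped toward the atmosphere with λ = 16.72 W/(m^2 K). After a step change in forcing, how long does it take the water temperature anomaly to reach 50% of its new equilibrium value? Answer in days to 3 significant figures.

252 days

Areal heat capacity C = ρc_p × D = 4.126×10^6 × 127.2 = 5.25×10^8 J/(m^2 K).
τ = C / λ = 5.25×10^8 / 16.72 = 3.14×10^7 s.
Fraction reached: 1 − e^(−t/τ) = 0.50 ⇒ t = −τ ln(1 − 0.50) = τ × 0.693.
t = 2.18×10^7 s = 252 days.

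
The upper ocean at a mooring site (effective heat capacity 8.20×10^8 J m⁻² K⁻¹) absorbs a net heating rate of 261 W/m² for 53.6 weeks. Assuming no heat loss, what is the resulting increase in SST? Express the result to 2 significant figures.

10 K

Areal heat capacity C = 8.20×10^8 J m⁻² K⁻¹ (given).
Net heat input Q = F Δt = 261 × (53.6 weeks × 6.048×10^5 s/week) = 8.46×10^9 J/m².
ΔT = Q / C = 8.46×10^9 / 8.20×10^8 = 10.3 K.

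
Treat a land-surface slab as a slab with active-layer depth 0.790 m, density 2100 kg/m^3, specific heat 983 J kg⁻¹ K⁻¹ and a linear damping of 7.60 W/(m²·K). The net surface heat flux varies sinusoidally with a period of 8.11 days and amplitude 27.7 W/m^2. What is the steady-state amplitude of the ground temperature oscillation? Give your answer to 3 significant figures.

1.68 K

Areal heat capacity C = ρ c_p D = 2100 × 983 × 0.790 = 1.63×10^6 J/(m²·K).
Angular frequency ω = 2π / T = 2π / 7.01×10^5 s = 8.97×10^-6 s⁻¹.
√((Cω)² + λ²) = √((14.6)² + 7.60²) = 16.5 W/(m²·K).
Amplitude A = F₀ / √((Cω)²+λ²) = 27.7 / 16.5 = 1.68 K.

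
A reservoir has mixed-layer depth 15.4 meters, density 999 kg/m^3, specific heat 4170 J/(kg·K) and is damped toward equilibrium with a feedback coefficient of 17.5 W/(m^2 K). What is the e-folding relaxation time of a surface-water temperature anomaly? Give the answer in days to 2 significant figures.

42 days

Areal heat capacity C = ρ c_p D = 999 × 4170 × 15.4 = 6.42×10^7 J/(m^2 K).
Relaxation time τ = C / λ = 6.42×10^7 / 17.5 = 3.67×10^6 s.
In days: 3.67×10^6 s / (86400 s/day) = 42.4 days.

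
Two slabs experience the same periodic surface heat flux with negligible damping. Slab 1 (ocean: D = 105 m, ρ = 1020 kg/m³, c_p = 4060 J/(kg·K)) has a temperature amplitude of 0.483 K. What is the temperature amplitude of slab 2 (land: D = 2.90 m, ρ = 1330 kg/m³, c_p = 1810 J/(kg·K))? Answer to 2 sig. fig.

C_ocean = 4.35×10^8 J/(m²·K); C_land = 6.98×10^6 J/(m²·K).
A ∝ 1/C ⇒ A_land = A_ocean × C_ocean/C_land = 0.483 × 62.3 = 30.1 K.

30 K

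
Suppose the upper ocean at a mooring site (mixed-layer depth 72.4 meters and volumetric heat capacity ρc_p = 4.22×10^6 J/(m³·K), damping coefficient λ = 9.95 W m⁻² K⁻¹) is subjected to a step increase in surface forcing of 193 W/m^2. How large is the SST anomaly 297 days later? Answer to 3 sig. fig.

Areal heat capacity C = ρc_p × D = 4.22×10^6 × 72.4 = 3.06×10^8 J/(m^2 K).
τ = C / λ = 3.06×10^8 / 9.95 = 3.07×10^7 s.
Equilibrium anomaly ΔT_eq = F / λ = 193 / 9.95 = 19.4 K.
t = 297 days = 2.57×10^7 s, so t/τ = 0.836.
ΔT(t) = ΔT_eq (1 − e^(−t/τ)) = 19.4 × (1 − e^−0.836) = 11.0 K.

11.0 K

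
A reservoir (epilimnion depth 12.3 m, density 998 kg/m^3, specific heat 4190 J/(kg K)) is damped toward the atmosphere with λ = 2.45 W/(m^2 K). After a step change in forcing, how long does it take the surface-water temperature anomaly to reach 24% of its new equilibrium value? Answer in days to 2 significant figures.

Areal heat capacity C = ρ c_p D = 998 × 4190 × 12.3 = 5.14×10^7 J/(m²·K).
τ = C / λ = 5.14×10^7 / 2.45 = 2.10×10^7 s.
Fraction reached: 1 − e^(−t/τ) = 0.24 ⇒ t = −τ ln(1 − 0.24) = τ × 0.274.
t = 5.76×10^6 s = 66.7 days.

67 days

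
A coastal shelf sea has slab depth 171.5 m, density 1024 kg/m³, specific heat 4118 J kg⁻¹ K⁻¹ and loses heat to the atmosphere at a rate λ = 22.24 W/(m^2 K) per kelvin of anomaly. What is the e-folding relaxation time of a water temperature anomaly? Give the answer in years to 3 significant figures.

Areal heat capacity C = ρ c_p D = 1024 × 4118 × 171.5 = 7.23×10^8 J/(m^2 K).
Relaxation time τ = C / λ = 7.23×10^8 / 22.24 = 3.25×10^7 s.
In years: 3.25×10^7 s / (3.156×10^7 s/year) = 1.03 years.

1.03 years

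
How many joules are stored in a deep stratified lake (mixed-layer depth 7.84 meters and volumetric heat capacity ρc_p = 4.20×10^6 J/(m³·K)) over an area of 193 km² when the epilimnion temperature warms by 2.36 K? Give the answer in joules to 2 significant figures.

1.5×10^16 J

Areal heat capacity C = ρc_p × D = 4.20×10^6 × 7.84 = 3.29×10^7 J/(m^2 K).
Heat per unit area: q = C ΔT = 3.29×10^7 × 2.36 = 7.77×10^7 J/m².
Total heat: Q = q × A = 7.77×10^7 × (193 × 10⁶ m²) = 1.50×10^16 J.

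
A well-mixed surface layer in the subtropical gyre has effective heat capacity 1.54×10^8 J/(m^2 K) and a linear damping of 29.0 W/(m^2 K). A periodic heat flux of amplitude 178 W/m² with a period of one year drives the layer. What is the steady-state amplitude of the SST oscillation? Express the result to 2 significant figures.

4.2 K

Areal heat capacity C = 1.54×10^8 J/(m^2 K) (given).
Angular frequency ω = 2π / T = 2π / 3.15×10^7 s = 1.99×10^-7 s⁻¹.
√((Cω)² + λ²) = √((30.7)² + 29.0²) = 42.2 W/(m²·K).
Amplitude A = F₀ / √((Cω)²+λ²) = 178 / 42.2 = 4.22 K.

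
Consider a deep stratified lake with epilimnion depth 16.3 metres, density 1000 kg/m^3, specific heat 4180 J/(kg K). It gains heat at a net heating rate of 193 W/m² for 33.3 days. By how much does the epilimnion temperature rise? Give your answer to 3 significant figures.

Areal heat capacity C = ρ c_p D = 1000 × 4180 × 16.3 = 6.81×10^7 J m⁻² K⁻¹.
Net heat input Q = F Δt = 193 × (33.3 days × 86400 s/day) = 5.55×10^8 J/m².
ΔT = Q / C = 5.55×10^8 / 6.81×10^7 = 8.15 K.

8.15 K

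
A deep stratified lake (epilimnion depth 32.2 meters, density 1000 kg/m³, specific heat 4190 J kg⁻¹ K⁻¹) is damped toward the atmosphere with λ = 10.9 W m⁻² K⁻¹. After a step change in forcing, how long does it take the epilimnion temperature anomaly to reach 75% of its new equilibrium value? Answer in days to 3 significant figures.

199 days

Areal heat capacity C = ρ c_p D = 1000 × 4190 × 32.2 = 1.35×10^8 J m⁻² K⁻¹.
τ = C / λ = 1.35×10^8 / 10.9 = 1.24×10^7 s.
Fraction reached: 1 − e^(−t/τ) = 0.75 ⇒ t = −τ ln(1 − 0.75) = τ × 1.39.
t = 1.72×10^7 s = 199 days.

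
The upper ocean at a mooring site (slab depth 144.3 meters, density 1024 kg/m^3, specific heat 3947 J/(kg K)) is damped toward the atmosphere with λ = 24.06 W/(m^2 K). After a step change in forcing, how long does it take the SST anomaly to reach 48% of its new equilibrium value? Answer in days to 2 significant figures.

180 days

Areal heat capacity C = ρ c_p D = 1024 × 3947 × 144.3 = 5.83×10^8 J/(m²·K).
τ = C / λ = 5.83×10^8 / 24.06 = 2.42×10^7 s.
Fraction reached: 1 − e^(−t/τ) = 0.48 ⇒ t = −τ ln(1 − 0.48) = τ × 0.654.
t = 1.59×10^7 s = 183 days.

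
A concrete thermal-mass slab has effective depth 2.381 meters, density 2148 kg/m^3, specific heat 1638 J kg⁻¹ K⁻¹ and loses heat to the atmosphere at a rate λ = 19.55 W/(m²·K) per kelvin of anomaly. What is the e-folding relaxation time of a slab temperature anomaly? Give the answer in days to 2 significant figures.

5.0 days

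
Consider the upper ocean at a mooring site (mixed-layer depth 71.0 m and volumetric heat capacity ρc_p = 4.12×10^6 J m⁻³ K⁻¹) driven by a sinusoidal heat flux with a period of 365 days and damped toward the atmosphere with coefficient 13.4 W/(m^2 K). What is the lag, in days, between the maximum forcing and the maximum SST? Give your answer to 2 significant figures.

Areal heat capacity C = ρc_p × D = 4.12×10^6 × 71.0 = 2.93×10^8 J/(m²·K).
ω = 2π / 3.15×10^7 s = 1.99×10^-7 s⁻¹.
Phase lag φ = arctan(Cω/λ) = arctan(58.3/13.4) = 1.34 rad.
Time lag = φ / ω = 1.34 / 1.99×10^-7 = 6.75×10^6 s = 78.1 days.

78 days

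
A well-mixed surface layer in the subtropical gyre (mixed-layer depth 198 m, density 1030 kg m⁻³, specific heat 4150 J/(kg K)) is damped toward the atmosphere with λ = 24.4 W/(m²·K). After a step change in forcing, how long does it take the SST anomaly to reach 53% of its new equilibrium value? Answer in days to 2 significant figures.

Areal heat capacity C = ρ c_p D = 1030 × 4150 × 198 = 8.46×10^8 J/(m²·K).
τ = C / λ = 8.46×10^8 / 24.4 = 3.47×10^7 s.
Fraction reached: 1 − e^(−t/τ) = 0.53 ⇒ t = −τ ln(1 − 0.53) = τ × 0.755.
t = 2.62×10^7 s = 303 days.

300 days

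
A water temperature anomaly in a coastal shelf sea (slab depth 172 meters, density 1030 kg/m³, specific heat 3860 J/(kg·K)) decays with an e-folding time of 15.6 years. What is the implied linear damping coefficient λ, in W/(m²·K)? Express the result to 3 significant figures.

Areal heat capacity C = ρ c_p D = 1030 × 3860 × 172 = 6.84×10^8 J/(m²·K).
τ = 15.6 years = 4.92×10^8 s.
λ = C / τ = 6.84×10^8 / 4.92×10^8 = 1.39 W/(m²·K).

1.39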